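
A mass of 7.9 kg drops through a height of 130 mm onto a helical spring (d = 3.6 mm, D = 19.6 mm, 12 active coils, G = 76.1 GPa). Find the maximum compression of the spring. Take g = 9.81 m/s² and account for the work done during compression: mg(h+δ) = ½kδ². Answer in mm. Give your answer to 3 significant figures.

k = Gd⁴/(8D³N_a) = (76.1×10³)(3.6⁴)/(8·19.6³·12) = 17.683 N/mm
W = mg = 7.9 × 9.81 = 77.499 N
½kδ² − Wδ − Wh = 0 → δ = (W + √(W² + 2kWh))/k
δ = (77.499 + √(6006.1 + 356307))/17.683 = (77.499 + 601.92)/17.683 = 38.422 mm

38.4 mm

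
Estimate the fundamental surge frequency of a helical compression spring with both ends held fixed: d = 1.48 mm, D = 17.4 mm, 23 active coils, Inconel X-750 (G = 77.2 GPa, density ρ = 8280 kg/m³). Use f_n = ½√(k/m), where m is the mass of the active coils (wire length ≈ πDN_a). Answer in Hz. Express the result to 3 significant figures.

k = Gd⁴/(8D³N_a) = (77.2×10³)(1.48⁴)/(8·17.4³·23) = 0.38212 N/mm = 382.12 N/m
Wire length L = πDN_a = π·17.4·23 = 1257.3 mm
m = ρ·(πd²/4)·L = 8280 × 1.7203×10⁻⁶ m² × 1.2573 m = 0.017909 kg
f_n = ½√(k/m) = 0.5·√(382.12/0.017909) = 0.5·√(21337) = 73.035 Hz

73.0 Hz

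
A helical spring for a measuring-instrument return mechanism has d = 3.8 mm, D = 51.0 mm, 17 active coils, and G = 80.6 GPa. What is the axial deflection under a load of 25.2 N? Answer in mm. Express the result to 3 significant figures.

27.1 mm

k = Gd⁴/(8D³N_a) = (80.6×10³)(3.8⁴)/(8·51.0³·17) = 0.93158 N/mm
δ = F/k = 25.2 / 0.93158 = 27.051 mm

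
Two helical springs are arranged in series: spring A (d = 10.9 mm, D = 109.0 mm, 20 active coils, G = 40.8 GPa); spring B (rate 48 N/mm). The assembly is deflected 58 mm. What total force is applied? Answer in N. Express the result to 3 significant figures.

152 N

k_A = Gd⁴/(8D³N_a) = (40.8×10³)(10.9⁴)/(8·109.0³·20) = 2.7795 N/mm
Series: 1/k_eq = 1/2.7795 + 1/48 = 0.38061; k_eq = 2.6274 N/mm
F = k_eq·δ = 2.6274·58 = 152.39 N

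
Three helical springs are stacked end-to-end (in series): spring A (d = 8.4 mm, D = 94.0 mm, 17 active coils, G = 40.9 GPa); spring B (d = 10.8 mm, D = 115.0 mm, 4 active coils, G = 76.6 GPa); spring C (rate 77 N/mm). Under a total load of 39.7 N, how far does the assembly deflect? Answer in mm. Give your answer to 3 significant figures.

k_A = Gd⁴/(8D³N_a) = (40.9×10³)(8.4⁴)/(8·94.0³·17) = 1.8027 N/mm
k_B = Gd⁴/(8D³N_a) = (76.6×10³)(10.8⁴)/(8·115.0³·4) = 21.413 N/mm
Series: 1/k_eq = 1/1.8027 + 1/21.413 + 1/77 = 0.61442; k_eq = 1.6276 N/mm
δ = F/k_eq = 39.7/1.6276 = 24.392 mm

24.4 mm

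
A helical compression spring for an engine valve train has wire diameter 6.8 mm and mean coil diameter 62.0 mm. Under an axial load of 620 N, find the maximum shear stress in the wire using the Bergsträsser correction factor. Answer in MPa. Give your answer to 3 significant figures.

358 MPa

Spring index C = D/d = 62.0/6.8 = 9.1176
K_B = (4C+2)/(4C−3) = 38.471/33.471 = 1.1494
τ₀ = 8FD/(πd³) = 8·620·62.0/(π·6.8³) = 307520/987.82 = 311.31 MPa
τ_max = K·τ₀ = 1.1494 × 311.31 = 357.82 MPa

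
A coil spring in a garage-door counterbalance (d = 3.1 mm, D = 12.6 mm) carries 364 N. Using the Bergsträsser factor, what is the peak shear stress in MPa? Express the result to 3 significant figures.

Spring index C = D/d = 12.6/3.1 = 4.0645
K_B = (4C+2)/(4C−3) = 18.258/13.258 = 1.3771
τ₀ = 8FD/(πd³) = 8·364·12.6/(π·3.1³) = 36691.2/93.591 = 392.04 MPa
τ_max = K·τ₀ = 1.3771 × 392.04 = 539.89 MPa

540 MPa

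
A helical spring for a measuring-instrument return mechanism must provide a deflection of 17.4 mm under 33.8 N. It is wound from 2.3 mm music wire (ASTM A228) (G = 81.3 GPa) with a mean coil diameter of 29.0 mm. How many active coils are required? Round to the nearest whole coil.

6

Required rate k = F/δ = 33.8/17.4 = 1.9425 N/mm
N_a = Gd⁴/(8D³k) = (81.3×10³ × 2.3⁴)/(8 × 29.0³ × 1.9425)
    = 2.27511e+06 / 379011 = 6.003 → 6 coils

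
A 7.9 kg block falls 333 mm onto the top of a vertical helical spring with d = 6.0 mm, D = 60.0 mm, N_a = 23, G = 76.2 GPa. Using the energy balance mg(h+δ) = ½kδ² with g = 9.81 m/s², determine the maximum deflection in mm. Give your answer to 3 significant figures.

179 mm

k = Gd⁴/(8D³N_a) = (76.2×10³)(6.0⁴)/(8·60.0³·23) = 2.4848 N/mm
W = mg = 7.9 × 9.81 = 77.499 N
½kδ² − Wδ − Wh = 0 → δ = (W + √(W² + 2kWh))/k
δ = (77.499 + √(6006.1 + 128250))/2.4848 = (77.499 + 366.41)/2.4848 = 178.65 mm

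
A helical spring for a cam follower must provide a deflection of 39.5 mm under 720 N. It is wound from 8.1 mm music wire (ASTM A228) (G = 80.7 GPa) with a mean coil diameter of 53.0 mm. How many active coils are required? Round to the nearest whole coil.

Required rate k = F/δ = 720/39.5 = 18.228 N/mm
N_a = Gd⁴/(8D³k) = (80.7×10³ × 8.1⁴)/(8 × 53.0³ × 18.228)
    = 3.47387e+08 / 2.17097e+07 = 16 → 16 coils

16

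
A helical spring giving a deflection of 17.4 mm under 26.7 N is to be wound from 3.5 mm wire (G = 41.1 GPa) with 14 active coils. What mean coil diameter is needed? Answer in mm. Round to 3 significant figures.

33.0 mm

Required rate k = F/δ = 26.7/17.4 = 1.5345 N/mm
D = (Gd⁴/(8N_a·k))^(1/3) = (41.1×10³·3.5⁴/(8·14·1.5345))^(1/3)
  = (35886.7)^(1/3) = 32.9846 mm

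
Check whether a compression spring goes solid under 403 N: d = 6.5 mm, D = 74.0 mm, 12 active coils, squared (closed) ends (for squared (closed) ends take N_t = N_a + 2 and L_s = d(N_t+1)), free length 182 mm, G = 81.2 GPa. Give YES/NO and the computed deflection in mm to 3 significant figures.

k = Gd⁴/(8D³N_a) = (81.2×10³)(6.5⁴)/(8·74.0³·12) = 3.726 N/mm
N_t = 14; L_s = 6.5·15 = 97.5 mm; δ_solid = L₀ − L_s = 182 − 97.5 = 84.5 mm
δ = F/k = 403/3.726 = 108.16 mm
δ ≥ δ_solid → spring goes solid

YES, δ = 108 mm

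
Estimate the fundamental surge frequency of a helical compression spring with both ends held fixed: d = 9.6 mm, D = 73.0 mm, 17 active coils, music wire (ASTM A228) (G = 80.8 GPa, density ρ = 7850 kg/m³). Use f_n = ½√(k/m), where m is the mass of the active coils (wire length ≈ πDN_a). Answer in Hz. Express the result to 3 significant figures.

k = Gd⁴/(8D³N_a) = (80.8×10³)(9.6⁴)/(8·73.0³·17) = 12.971 N/mm = 12971 N/m
Wire length L = πDN_a = π·73.0·17 = 3898.7 mm
m = ρ·(πd²/4)·L = 7850 × 72.382×10⁻⁶ m² × 3.8987 m = 2.2153 kg
f_n = ½√(k/m) = 0.5·√(12971/2.2153) = 0.5·√(5855.5) = 38.261 Hz

38.3 Hz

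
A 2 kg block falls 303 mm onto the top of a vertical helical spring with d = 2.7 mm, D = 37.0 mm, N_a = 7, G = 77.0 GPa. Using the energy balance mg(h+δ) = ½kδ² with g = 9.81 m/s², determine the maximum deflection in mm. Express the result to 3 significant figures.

k = Gd⁴/(8D³N_a) = (77.0×10³)(2.7⁴)/(8·37.0³·7) = 1.4426 N/mm
W = mg = 2 × 9.81 = 19.62 N
½kδ² − Wδ − Wh = 0 → δ = (W + √(W² + 2kWh))/k
δ = (19.62 + √(384.94 + 17152.4))/1.4426 = (19.62 + 132.43)/1.4426 = 105.4 mm

105 mm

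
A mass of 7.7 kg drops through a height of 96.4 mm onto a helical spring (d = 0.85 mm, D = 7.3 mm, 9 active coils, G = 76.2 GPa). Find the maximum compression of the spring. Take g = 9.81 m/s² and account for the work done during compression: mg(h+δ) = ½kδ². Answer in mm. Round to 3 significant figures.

168 mm

k = Gd⁴/(8D³N_a) = (76.2×10³)(0.85⁴)/(8·7.3³·9) = 1.4201 N/mm
W = mg = 7.7 × 9.81 = 75.537 N
½kδ² − Wδ − Wh = 0 → δ = (W + √(W² + 2kWh))/k
δ = (75.537 + √(5705.8 + 20682.2))/1.4201 = (75.537 + 162.44)/1.4201 = 167.58 mm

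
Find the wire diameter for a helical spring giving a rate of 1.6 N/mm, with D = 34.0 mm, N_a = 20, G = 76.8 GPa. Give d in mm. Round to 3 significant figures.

3.38 mm

d = (8D³N_a·k / G)^(1/4) = (8·34.0³·20·1.6 / (76.8×10³))^0.25
  = (131.01)^0.25 = 3.3832 mm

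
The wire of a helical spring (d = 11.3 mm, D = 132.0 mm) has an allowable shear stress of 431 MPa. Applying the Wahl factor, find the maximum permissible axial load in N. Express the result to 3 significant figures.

C = D/d = 132.0/11.3 = 11.6814
K_W = (4C−1)/(4C−4) + 0.615/C = 45.726/42.726 + 0.0526 = 1.1229
τ_max = K·8FD/(πd³) → F_max = τ_allow·πd³/(8DK)
F_max = 431·π·11.3³/(8·132.0·1.1229) = 1.9537e+06/1185.7 = 1647.7 N

1650 N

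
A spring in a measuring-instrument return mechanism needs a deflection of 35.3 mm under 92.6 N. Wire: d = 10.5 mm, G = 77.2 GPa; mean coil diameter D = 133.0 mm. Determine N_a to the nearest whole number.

19

Required rate k = F/δ = 92.6/35.3 = 2.6232 N/mm
N_a = Gd⁴/(8D³k) = (77.2×10³ × 10.5⁴)/(8 × 133.0³ × 2.6232)
    = 9.38371e+08 / 4.93721e+07 = 19.01 → 19 coils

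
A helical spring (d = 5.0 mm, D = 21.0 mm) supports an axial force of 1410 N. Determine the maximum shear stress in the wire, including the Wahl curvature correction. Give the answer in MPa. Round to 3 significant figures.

833 MPa

Spring index C = D/d = 21.0/5.0 = 4.2000
K_W = (4C−1)/(4C−4) + 0.615/C = 15.800/12.800 + 0.1464 = 1.3808
τ₀ = 8FD/(πd³) = 8·1410·21.0/(π·5.0³) = 236880/392.7 = 603.21 MPa
τ_max = K·τ₀ = 1.3808 × 603.21 = 832.91 MPa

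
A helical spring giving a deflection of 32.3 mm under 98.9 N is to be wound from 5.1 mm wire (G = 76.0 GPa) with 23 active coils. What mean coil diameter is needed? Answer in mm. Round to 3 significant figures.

45.0 mm

Required rate k = F/δ = 98.9/32.3 = 3.0619 N/mm
D = (Gd⁴/(8N_a·k))^(1/3) = (76.0×10³·5.1⁴/(8·23·3.0619))^(1/3)
  = (91260.5)^(1/3) = 45.0223 mm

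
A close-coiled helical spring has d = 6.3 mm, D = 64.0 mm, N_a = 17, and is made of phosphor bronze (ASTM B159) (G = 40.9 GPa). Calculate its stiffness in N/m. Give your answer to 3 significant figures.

1810 N/m

k = Gd⁴/(8D³N_a) = (40.9×10³ × 6.3⁴) / (8 × 64.0³ × 17)
  = 6.44296e+07 / 3.56516e+07 = 1.8072 N/mm = 1807.2 N/m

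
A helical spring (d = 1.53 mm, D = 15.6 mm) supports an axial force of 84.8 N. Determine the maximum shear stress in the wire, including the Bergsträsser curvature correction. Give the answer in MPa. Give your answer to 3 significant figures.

1070 MPa

Spring index C = D/d = 15.6/1.53 = 10.1961
K_B = (4C+2)/(4C−3) = 42.784/37.784 = 1.1323
τ₀ = 8FD/(πd³) = 8·84.8·15.6/(π·1.53³) = 10583/11.252 = 940.56 MPa
τ_max = K·τ₀ = 1.1323 × 940.56 = 1065 MPa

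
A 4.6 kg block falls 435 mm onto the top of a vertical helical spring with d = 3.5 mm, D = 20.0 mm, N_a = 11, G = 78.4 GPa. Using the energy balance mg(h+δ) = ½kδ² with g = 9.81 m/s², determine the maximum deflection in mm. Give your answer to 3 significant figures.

k = Gd⁴/(8D³N_a) = (78.4×10³)(3.5⁴)/(8·20.0³·11) = 16.712 N/mm
W = mg = 4.6 × 9.81 = 45.126 N
½kδ² − Wδ − Wh = 0 → δ = (W + √(W² + 2kWh))/k
δ = (45.126 + √(2036.4 + 656087))/16.712 = (45.126 + 811.25)/16.712 = 51.245 mm

51.2 mm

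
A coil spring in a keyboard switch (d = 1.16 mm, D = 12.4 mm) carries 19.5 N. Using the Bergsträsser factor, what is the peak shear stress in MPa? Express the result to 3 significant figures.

444 MPa

Spring index C = D/d = 12.4/1.16 = 10.6897
K_B = (4C+2)/(4C−3) = 44.759/39.759 = 1.1258
τ₀ = 8FD/(πd³) = 8·19.5·12.4/(π·1.16³) = 1934.4/4.9037 = 394.48 MPa
τ_max = K·τ₀ = 1.1258 × 394.48 = 444.09 MPa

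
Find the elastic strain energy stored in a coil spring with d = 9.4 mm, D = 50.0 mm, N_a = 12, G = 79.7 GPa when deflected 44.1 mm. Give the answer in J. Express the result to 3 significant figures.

50.4 J

k = Gd⁴/(8D³N_a) = (79.7×10³)(9.4⁴)/(8·50.0³·12) = 51.855 N/mm
U = ½kδ² = 0.5 × 51.855 × 44.1² = 50424 N·mm = 50.424 J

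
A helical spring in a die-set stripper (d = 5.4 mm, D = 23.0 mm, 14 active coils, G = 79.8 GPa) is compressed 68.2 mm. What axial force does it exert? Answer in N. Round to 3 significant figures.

3400 N

k = Gd⁴/(8D³N_a) = (79.8×10³)(5.4⁴)/(8·23.0³·14) = 49.794 N/mm
F = k·δ = 49.794 × 68.2 = 3395.9 N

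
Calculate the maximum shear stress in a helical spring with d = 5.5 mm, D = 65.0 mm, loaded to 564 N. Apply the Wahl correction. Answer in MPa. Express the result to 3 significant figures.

629 MPa

Spring index C = D/d = 65.0/5.5 = 11.8182
K_W = (4C−1)/(4C−4) + 0.615/C = 46.273/43.273 + 0.0520 = 1.1214
τ₀ = 8FD/(πd³) = 8·564·65.0/(π·5.5³) = 293280/522.68 = 561.11 MPa
τ_max = K·τ₀ = 1.1214 × 561.11 = 629.2 MPa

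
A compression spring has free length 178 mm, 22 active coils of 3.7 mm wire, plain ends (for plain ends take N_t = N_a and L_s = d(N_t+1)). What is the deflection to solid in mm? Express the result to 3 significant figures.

N_t = 22; L_s = 3.7·23 = 85.1 mm
δ_solid = L₀ − L_s = 178 − 85.1 = 92.9 mm

92.9 mm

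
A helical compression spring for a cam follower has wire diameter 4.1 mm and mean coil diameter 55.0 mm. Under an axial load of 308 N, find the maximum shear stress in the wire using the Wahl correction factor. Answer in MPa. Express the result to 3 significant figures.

Spring index C = D/d = 55.0/4.1 = 13.4146
K_W = (4C−1)/(4C−4) + 0.615/C = 52.659/49.659 + 0.0458 = 1.1063
τ₀ = 8FD/(πd³) = 8·308·55.0/(π·4.1³) = 135520/216.52 = 625.9 MPa
τ_max = K·τ₀ = 1.1063 × 625.9 = 692.4 MPa

692 MPa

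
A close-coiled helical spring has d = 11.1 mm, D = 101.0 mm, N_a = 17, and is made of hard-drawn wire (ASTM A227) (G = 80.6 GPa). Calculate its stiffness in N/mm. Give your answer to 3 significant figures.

k = Gd⁴/(8D³N_a) = (80.6×10³ × 11.1⁴) / (8 × 101.0³ × 17)
  = 1.22356e+09 / 1.40121e+08 = 8.7322 N/mm

8.73 N/mm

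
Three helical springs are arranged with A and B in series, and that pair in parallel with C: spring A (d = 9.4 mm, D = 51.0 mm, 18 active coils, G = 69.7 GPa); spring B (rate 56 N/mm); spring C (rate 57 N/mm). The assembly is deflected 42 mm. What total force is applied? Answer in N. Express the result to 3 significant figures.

3190 N

k_A = Gd⁴/(8D³N_a) = (69.7×10³)(9.4⁴)/(8·51.0³·18) = 28.489 N/mm
Springs A,B series: k_AB = 1/(1/28.489+1/56) = 18.883 N/mm; parallel with C: k_eq = 18.883+57 = 75.883 N/mm
F = k_eq·δ = 75.883·42 = 3187.1 N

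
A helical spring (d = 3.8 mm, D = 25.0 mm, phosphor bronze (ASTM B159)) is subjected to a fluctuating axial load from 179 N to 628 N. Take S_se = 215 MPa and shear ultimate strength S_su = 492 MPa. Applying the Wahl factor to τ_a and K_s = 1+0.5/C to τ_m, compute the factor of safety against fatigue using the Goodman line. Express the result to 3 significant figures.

C = D/d = 25.0/3.8 = 6.5789; K_W = (4C−1)/(4C−4)+0.615/C = 1.2279; K_s = 1+0.5/C = 1.0760
F_a = (F_max−F_min)/2 = 224.5 N; F_m = (F_max+F_min)/2 = 403.5 N
τ_a = K_W·8F_aD/(πd³) = 1.2279 × 260.46 = 319.83 MPa
τ_m = K_s·8F_mD/(πd³) = 1.0760 × 468.14 = 503.72 MPa
Goodman: 1/n_f = τ_a/S_se + τ_m/S_su = 319.83/215 + 503.72/492 = 1.48756 + 1.02381 = 2.5114
n_f = 1/2.5114 = 0.3982

0.398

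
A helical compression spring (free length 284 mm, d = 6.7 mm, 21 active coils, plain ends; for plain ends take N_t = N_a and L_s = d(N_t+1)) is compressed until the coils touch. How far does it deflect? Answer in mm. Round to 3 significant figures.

N_t = 21; L_s = 6.7·22 = 147.4 mm
δ_solid = L₀ − L_s = 284 − 147.4 = 136.6 mm

137 mm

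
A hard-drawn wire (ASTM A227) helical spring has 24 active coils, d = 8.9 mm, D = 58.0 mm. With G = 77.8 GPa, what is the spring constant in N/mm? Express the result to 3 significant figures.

13.0 N/mm

k = Gd⁴/(8D³N_a) = (77.8×10³ × 8.9⁴) / (8 × 58.0³ × 24)
  = 4.88135e+08 / 3.74615e+07 = 13.03 N/mm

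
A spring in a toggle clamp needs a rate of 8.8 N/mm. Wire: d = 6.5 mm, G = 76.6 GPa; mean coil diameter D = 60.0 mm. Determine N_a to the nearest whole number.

N_a = Gd⁴/(8D³k) = (76.6×10³ × 6.5⁴)/(8 × 60.0³ × 8.8)
    = 1.36736e+08 / 1.52064e+07 = 8.992 → 9 coils

9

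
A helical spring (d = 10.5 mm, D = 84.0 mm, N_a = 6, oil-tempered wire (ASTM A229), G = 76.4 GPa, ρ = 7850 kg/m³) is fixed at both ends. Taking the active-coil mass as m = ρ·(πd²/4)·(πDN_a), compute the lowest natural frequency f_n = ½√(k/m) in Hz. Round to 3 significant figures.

k = Gd⁴/(8D³N_a) = (76.4×10³)(10.5⁴)/(8·84.0³·6) = 32.642 N/mm = 32642 N/m
Wire length L = πDN_a = π·84.0·6 = 1583.4 mm
m = ρ·(πd²/4)·L = 7850 × 86.59×10⁻⁶ m² × 1.5834 m = 1.0763 kg
f_n = ½√(k/m) = 0.5·√(32642/1.0763) = 0.5·√(30329) = 87.076 Hz

87.1 Hz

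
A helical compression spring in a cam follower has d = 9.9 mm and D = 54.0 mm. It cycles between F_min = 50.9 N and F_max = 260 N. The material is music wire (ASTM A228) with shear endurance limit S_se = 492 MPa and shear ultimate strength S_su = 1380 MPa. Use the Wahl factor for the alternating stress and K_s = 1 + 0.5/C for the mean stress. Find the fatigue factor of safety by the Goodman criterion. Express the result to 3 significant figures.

C = D/d = 54.0/9.9 = 5.4545; K_W = (4C−1)/(4C−4)+0.615/C = 1.2811; K_s = 1+0.5/C = 1.0917
F_a = (F_max−F_min)/2 = 104.55 N; F_m = (F_max+F_min)/2 = 155.45 N
τ_a = K_W·8F_aD/(πd³) = 1.2811 × 14.817 = 18.982 MPa
τ_m = K_s·8F_mD/(πd³) = 1.0917 × 22.03 = 24.05 MPa
Goodman: 1/n_f = τ_a/S_se + τ_m/S_su = 18.982/492 + 24.05/1380 = 0.03858 + 0.01743 = 0.056009
n_f = 1/0.056009 = 17.85

17.9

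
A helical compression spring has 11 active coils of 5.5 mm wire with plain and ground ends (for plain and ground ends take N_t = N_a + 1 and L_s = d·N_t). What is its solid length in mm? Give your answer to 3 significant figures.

plain and ground ends: N_t = N_a + 1 = 11 + 1 = 12
L_s = d·N_t = 5.5 × 12 = 66 mm

66.0 mm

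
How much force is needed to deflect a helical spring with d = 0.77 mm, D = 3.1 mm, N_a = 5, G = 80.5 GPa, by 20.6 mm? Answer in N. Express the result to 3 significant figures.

k = Gd⁴/(8D³N_a) = (80.5×10³)(0.77⁴)/(8·3.1³·5) = 23.747 N/mm
F = k·δ = 23.747 × 20.6 = 489.19 N

489 N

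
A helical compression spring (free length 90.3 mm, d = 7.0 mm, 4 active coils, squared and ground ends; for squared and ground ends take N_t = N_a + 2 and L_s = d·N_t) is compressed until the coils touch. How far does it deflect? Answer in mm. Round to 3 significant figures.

N_t = 6; L_s = 7.0·6 = 42 mm
δ_solid = L₀ − L_s = 90.3 − 42 = 48.3 mm

48.3 mm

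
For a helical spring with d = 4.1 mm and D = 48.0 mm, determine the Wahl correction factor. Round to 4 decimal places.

1.1226

C = D/d = 48.0/4.1 = 11.7073
K_W = (4C−1)/(4C−4) + 0.615/C = 45.829/42.829 + 0.0525 = 1.1226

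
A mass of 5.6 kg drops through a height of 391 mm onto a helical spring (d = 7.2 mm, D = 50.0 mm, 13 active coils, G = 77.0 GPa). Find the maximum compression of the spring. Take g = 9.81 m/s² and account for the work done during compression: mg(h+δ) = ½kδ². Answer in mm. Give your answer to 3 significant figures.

55.5 mm

k = Gd⁴/(8D³N_a) = (77.0×10³)(7.2⁴)/(8·50.0³·13) = 15.918 N/mm
W = mg = 5.6 × 9.81 = 54.936 N
½kδ² − Wδ − Wh = 0 → δ = (W + √(W² + 2kWh))/k
δ = (54.936 + √(3018 + 683819))/15.918 = (54.936 + 828.76)/15.918 = 55.517 mm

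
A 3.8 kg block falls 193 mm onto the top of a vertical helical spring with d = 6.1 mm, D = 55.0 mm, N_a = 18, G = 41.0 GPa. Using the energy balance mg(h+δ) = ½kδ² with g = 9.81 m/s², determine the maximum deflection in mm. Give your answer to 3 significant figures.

k = Gd⁴/(8D³N_a) = (41.0×10³)(6.1⁴)/(8·55.0³·18) = 2.3695 N/mm
W = mg = 3.8 × 9.81 = 37.278 N
½kδ² − Wδ − Wh = 0 → δ = (W + √(W² + 2kWh))/k
δ = (37.278 + √(1389.6 + 34095.1))/2.3695 = (37.278 + 188.37)/2.3695 = 95.233 mm

95.2 mm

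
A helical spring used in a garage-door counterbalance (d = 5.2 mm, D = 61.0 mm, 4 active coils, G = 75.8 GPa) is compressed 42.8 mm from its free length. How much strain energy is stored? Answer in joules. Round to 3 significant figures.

6.99 J

k = Gd⁴/(8D³N_a) = (75.8×10³)(5.2⁴)/(8·61.0³·4) = 7.6303 N/mm
U = ½kδ² = 0.5 × 7.6303 × 42.8² = 6988.8 N·mm = 6.9888 J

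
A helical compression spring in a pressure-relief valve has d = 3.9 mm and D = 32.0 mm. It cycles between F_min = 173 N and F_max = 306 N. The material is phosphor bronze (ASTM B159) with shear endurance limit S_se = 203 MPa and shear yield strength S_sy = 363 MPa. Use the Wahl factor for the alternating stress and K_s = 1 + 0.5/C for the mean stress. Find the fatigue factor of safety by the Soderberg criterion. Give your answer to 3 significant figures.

C = D/d = 32.0/3.9 = 8.2051; K_W = (4C−1)/(4C−4)+0.615/C = 1.1790; K_s = 1+0.5/C = 1.0609
F_a = (F_max−F_min)/2 = 66.5 N; F_m = (F_max+F_min)/2 = 239.5 N
τ_a = K_W·8F_aD/(πd³) = 1.1790 × 91.352 = 107.71 MPa
τ_m = K_s·8F_mD/(πd³) = 1.0609 × 329 = 349.05 MPa
Soderberg: 1/n_f = τ_a/S_se + τ_m/S_sy = 107.71/203 + 349.05/363 = 0.53058 + 0.96158 = 1.4922
n_f = 1/1.4922 = 0.6702

0.670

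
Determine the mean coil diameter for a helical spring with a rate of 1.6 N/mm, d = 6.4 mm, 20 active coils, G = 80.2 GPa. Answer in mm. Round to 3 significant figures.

80.7 mm

D = (Gd⁴/(8N_a·k))^(1/3) = (80.2×10³·6.4⁴/(8·20·1.6))^(1/3)
  = (525599)^(1/3) = 80.7021 mm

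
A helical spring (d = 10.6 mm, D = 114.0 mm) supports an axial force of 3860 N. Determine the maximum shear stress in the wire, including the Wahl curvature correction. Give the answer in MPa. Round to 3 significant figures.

1070 MPa

Spring index C = D/d = 114.0/10.6 = 10.7547
K_W = (4C−1)/(4C−4) + 0.615/C = 42.019/39.019 + 0.0572 = 1.1341
τ₀ = 8FD/(πd³) = 8·3860·114.0/(π·10.6³) = 3.52032e+06/3741.7 = 940.84 MPa
τ_max = K·τ₀ = 1.1341 × 940.84 = 1067 MPa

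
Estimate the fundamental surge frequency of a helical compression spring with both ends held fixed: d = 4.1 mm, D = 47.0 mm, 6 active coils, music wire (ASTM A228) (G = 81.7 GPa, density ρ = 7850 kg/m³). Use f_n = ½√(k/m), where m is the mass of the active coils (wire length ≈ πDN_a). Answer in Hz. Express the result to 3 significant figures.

k = Gd⁴/(8D³N_a) = (81.7×10³)(4.1⁴)/(8·47.0³·6) = 4.6326 N/mm = 4632.6 N/m
Wire length L = πDN_a = π·47.0·6 = 885.93 mm
m = ρ·(πd²/4)·L = 7850 × 13.203×10⁻⁶ m² × 0.88593 m = 0.091818 kg
f_n = ½√(k/m) = 0.5·√(4632.6/0.091818) = 0.5·√(50454) = 112.31 Hz

112 Hz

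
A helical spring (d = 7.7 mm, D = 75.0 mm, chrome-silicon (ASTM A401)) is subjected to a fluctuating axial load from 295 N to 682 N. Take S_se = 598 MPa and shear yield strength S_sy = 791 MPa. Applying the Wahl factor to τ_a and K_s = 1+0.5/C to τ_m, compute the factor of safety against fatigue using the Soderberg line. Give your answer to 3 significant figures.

2.34

C = D/d = 75.0/7.7 = 9.7403; K_W = (4C−1)/(4C−4)+0.615/C = 1.1489; K_s = 1+0.5/C = 1.0513
F_a = (F_max−F_min)/2 = 193.5 N; F_m = (F_max+F_min)/2 = 488.5 N
τ_a = K_W·8F_aD/(πd³) = 1.1489 × 80.949 = 93.006 MPa
τ_m = K_s·8F_mD/(πd³) = 1.0513 × 204.36 = 214.85 MPa
Soderberg: 1/n_f = τ_a/S_se + τ_m/S_sy = 93.006/598 + 214.85/791 = 0.15553 + 0.27162 = 0.42715
n_f = 1/0.42715 = 2.341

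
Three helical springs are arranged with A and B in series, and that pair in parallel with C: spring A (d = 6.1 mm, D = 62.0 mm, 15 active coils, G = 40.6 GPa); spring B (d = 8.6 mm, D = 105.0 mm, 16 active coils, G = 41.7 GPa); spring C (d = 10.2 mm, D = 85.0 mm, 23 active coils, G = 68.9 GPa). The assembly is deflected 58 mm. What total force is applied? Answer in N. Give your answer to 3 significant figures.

k_A = Gd⁴/(8D³N_a) = (40.6×10³)(6.1⁴)/(8·62.0³·15) = 1.9656 N/mm
k_B = Gd⁴/(8D³N_a) = (41.7×10³)(8.6⁴)/(8·105.0³·16) = 1.5394 N/mm
k_C = Gd⁴/(8D³N_a) = (68.9×10³)(10.2⁴)/(8·85.0³·23) = 6.6 N/mm
Springs A,B series: k_AB = 1/(1/1.9656+1/1.5394) = 0.86329 N/mm; parallel with C: k_eq = 0.86329+6.6 = 7.4633 N/mm
F = k_eq·δ = 7.4633·58 = 432.87 N

433 N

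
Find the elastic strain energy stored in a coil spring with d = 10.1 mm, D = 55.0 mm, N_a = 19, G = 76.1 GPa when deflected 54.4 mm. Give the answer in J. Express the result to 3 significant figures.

46.3 J

k = Gd⁴/(8D³N_a) = (76.1×10³)(10.1⁴)/(8·55.0³·19) = 31.314 N/mm
U = ½kδ² = 0.5 × 31.314 × 54.4² = 46335 N·mm = 46.335 J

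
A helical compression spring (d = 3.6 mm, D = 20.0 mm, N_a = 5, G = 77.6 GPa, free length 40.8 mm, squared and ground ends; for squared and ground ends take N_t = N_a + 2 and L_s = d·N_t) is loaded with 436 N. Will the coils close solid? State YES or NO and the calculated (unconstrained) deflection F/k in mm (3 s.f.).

NO, δ = 10.7 mm

k = Gd⁴/(8D³N_a) = (77.6×10³)(3.6⁴)/(8·20.0³·5) = 40.731 N/mm
N_t = 7; L_s = 3.6·7 = 25.2 mm; δ_solid = L₀ − L_s = 40.8 − 25.2 = 15.6 mm
δ = F/k = 436/40.731 = 10.704 mm
δ < δ_solid → spring does not go solid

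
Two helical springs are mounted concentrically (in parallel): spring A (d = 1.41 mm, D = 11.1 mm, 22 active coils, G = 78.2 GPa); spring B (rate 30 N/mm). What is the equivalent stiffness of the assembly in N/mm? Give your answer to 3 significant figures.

k_A = Gd⁴/(8D³N_a) = (78.2×10³)(1.41⁴)/(8·11.1³·22) = 1.2841 N/mm
Parallel: k_eq = 1.2841 + 30 = 31.284 N/mm

31.3 N/mm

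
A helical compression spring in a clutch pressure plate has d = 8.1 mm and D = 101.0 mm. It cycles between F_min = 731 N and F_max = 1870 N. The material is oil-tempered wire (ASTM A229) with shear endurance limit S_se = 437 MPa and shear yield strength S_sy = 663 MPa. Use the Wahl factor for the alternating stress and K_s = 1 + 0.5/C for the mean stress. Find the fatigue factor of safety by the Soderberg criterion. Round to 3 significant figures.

0.592

C = D/d = 101.0/8.1 = 12.4691; K_W = (4C−1)/(4C−4)+0.615/C = 1.1147; K_s = 1+0.5/C = 1.0401
F_a = (F_max−F_min)/2 = 569.5 N; F_m = (F_max+F_min)/2 = 1300.5 N
τ_a = K_W·8F_aD/(πd³) = 1.1147 × 275.61 = 307.23 MPa
τ_m = K_s·8F_mD/(πd³) = 1.0401 × 629.39 = 654.62 MPa
Soderberg: 1/n_f = τ_a/S_se + τ_m/S_sy = 307.23/437 + 654.62/663 = 0.70304 + 0.98737 = 1.6904
n_f = 1/1.6904 = 0.5916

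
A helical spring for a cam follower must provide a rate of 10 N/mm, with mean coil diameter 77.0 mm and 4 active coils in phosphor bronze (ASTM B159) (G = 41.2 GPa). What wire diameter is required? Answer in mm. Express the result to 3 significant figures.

7.72 mm

d = (8D³N_a·k / G)^(1/4) = (8·77.0³·4·10 / (41.2×10³))^0.25
  = (3545.9)^0.25 = 7.7167 mm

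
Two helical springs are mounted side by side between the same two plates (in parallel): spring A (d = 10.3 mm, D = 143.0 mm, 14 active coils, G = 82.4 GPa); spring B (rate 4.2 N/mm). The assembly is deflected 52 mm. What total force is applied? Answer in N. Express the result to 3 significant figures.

366 N

k_A = Gd⁴/(8D³N_a) = (82.4×10³)(10.3⁴)/(8·143.0³·14) = 2.8317 N/mm
Parallel: k_eq = 2.8317 + 4.2 = 7.0317 N/mm
F = k_eq·δ = 7.0317·52 = 365.65 N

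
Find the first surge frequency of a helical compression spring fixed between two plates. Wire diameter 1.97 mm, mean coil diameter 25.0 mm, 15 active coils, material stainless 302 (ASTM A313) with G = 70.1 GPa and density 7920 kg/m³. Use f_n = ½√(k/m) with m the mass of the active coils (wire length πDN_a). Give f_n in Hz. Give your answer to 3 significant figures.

70.4 Hz

k = Gd⁴/(8D³N_a) = (70.1×10³)(1.97⁴)/(8·25.0³·15) = 0.56309 N/mm = 563.09 N/m
Wire length L = πDN_a = π·25.0·15 = 1178.1 mm
m = ρ·(πd²/4)·L = 7920 × 3.0481×10⁻⁶ m² × 1.1781 m = 0.02844 kg
f_n = ½√(k/m) = 0.5·√(563.09/0.02844) = 0.5·√(19799) = 70.355 Hz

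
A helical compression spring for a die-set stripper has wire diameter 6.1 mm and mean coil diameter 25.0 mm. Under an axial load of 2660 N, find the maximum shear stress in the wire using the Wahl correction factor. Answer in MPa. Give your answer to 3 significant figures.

Spring index C = D/d = 25.0/6.1 = 4.0984
K_W = (4C−1)/(4C−4) + 0.615/C = 15.393/12.393 + 0.1501 = 1.3921
τ₀ = 8FD/(πd³) = 8·2660·25.0/(π·6.1³) = 532000/713.08 = 746.06 MPa
τ_max = K·τ₀ = 1.3921 × 746.06 = 1038.6 MPa

1040 MPa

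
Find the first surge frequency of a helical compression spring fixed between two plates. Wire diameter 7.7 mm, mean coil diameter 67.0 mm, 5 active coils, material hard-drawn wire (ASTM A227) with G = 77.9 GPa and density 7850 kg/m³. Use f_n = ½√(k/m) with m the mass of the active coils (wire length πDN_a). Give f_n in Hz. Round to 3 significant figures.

k = Gd⁴/(8D³N_a) = (77.9×10³)(7.7⁴)/(8·67.0³·5) = 22.762 N/mm = 22762 N/m
Wire length L = πDN_a = π·67.0·5 = 1052.4 mm
m = ρ·(πd²/4)·L = 7850 × 46.566×10⁻⁶ m² × 1.0524 m = 0.38471 kg
f_n = ½√(k/m) = 0.5·√(22762/0.38471) = 0.5·√(59167) = 121.62 Hz

122 Hz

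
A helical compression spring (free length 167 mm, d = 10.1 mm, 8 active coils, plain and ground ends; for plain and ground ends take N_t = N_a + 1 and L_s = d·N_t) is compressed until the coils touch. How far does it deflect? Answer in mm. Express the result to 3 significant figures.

N_t = 9; L_s = 10.1·9 = 90.9 mm
δ_solid = L₀ − L_s = 167 − 90.9 = 76.1 mm

76.1 mm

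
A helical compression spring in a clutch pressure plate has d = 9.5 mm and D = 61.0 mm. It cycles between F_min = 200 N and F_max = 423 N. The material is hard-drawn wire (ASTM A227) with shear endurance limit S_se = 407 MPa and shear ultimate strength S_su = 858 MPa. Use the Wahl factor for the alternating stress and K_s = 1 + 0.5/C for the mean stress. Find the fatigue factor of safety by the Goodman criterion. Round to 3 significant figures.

7.57

C = D/d = 61.0/9.5 = 6.4211; K_W = (4C−1)/(4C−4)+0.615/C = 1.2341; K_s = 1+0.5/C = 1.0779
F_a = (F_max−F_min)/2 = 111.5 N; F_m = (F_max+F_min)/2 = 311.5 N
τ_a = K_W·8F_aD/(πd³) = 1.2341 × 20.201 = 24.931 MPa
τ_m = K_s·8F_mD/(πd³) = 1.0779 × 56.436 = 60.831 MPa
Goodman: 1/n_f = τ_a/S_se + τ_m/S_su = 24.931/407 + 60.831/858 = 0.06125 + 0.07090 = 0.13215
n_f = 1/0.13215 = 7.567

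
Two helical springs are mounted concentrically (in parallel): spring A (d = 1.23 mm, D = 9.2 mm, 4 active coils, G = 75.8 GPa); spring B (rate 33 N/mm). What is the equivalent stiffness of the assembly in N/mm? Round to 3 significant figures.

40.0 N/mm

k_A = Gd⁴/(8D³N_a) = (75.8×10³)(1.23⁴)/(8·9.2³·4) = 6.9627 N/mm
Parallel: k_eq = 6.9627 + 33 = 39.963 N/mm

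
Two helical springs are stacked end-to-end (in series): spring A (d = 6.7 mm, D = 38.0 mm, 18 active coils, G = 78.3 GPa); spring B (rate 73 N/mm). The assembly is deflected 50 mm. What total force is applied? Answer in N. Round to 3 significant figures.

784 N

k_A = Gd⁴/(8D³N_a) = (78.3×10³)(6.7⁴)/(8·38.0³·18) = 19.969 N/mm
Series: 1/k_eq = 1/19.969 + 1/73 = 0.063777; k_eq = 15.68 N/mm
F = k_eq·δ = 15.68·50 = 783.98 N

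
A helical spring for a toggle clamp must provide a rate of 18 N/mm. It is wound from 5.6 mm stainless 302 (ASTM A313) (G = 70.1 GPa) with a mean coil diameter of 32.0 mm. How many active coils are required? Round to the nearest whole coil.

N_a = Gd⁴/(8D³k) = (70.1×10³ × 5.6⁴)/(8 × 32.0³ × 18)
    = 6.89398e+07 / 4.71859e+06 = 14.61 → 15 coils

15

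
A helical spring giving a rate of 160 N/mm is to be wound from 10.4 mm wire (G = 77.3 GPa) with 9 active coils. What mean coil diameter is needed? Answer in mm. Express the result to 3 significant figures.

42.8 mm

D = (Gd⁴/(8N_a·k))^(1/3) = (77.3×10³·10.4⁴/(8·9·160))^(1/3)
  = (78498.3)^(1/3) = 42.8174 mm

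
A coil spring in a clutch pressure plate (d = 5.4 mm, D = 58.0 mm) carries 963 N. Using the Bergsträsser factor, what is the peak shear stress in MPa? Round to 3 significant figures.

1020 MPa

Spring index C = D/d = 58.0/5.4 = 10.7407
K_B = (4C+2)/(4C−3) = 44.963/39.963 = 1.1251
τ₀ = 8FD/(πd³) = 8·963·58.0/(π·5.4³) = 446832/494.69 = 903.26 MPa
τ_max = K·τ₀ = 1.1251 × 903.26 = 1016.3 MPa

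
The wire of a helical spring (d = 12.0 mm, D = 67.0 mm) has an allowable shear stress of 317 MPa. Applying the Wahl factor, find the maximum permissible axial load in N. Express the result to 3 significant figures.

2520 N

C = D/d = 67.0/12.0 = 5.5833
K_W = (4C−1)/(4C−4) + 0.615/C = 21.333/18.333 + 0.1101 = 1.2738
τ_max = K·8FD/(πd³) → F_max = τ_allow·πd³/(8DK)
F_max = 317·π·12.0³/(8·67.0·1.2738) = 1.7209e+06/682.75 = 2520.5 N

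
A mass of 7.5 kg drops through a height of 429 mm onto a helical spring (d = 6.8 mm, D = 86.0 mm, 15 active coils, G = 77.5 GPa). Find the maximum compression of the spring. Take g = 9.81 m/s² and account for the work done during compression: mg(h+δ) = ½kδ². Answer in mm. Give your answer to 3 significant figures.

208 mm

k = Gd⁴/(8D³N_a) = (77.5×10³)(6.8⁴)/(8·86.0³·15) = 2.171 N/mm
W = mg = 7.5 × 9.81 = 73.575 N
½kδ² − Wδ − Wh = 0 → δ = (W + √(W² + 2kWh))/k
δ = (73.575 + √(5413.3 + 137050))/2.171 = (73.575 + 377.44)/2.171 = 207.75 mm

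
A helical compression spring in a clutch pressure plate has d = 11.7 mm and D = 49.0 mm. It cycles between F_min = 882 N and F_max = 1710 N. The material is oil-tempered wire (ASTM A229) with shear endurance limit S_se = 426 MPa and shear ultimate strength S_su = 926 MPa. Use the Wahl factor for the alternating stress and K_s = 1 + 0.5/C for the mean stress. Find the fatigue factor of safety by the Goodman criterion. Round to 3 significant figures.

4.41

C = D/d = 49.0/11.7 = 4.1880; K_W = (4C−1)/(4C−4)+0.615/C = 1.3821; K_s = 1+0.5/C = 1.1194
F_a = (F_max−F_min)/2 = 414 N; F_m = (F_max+F_min)/2 = 1296 N
τ_a = K_W·8F_aD/(πd³) = 1.3821 × 32.254 = 44.578 MPa
τ_m = K_s·8F_mD/(πd³) = 1.1194 × 100.97 = 113.02 MPa
Goodman: 1/n_f = τ_a/S_se + τ_m/S_su = 44.578/426 + 113.02/926 = 0.10464 + 0.12205 = 0.2267
n_f = 1/0.2267 = 4.411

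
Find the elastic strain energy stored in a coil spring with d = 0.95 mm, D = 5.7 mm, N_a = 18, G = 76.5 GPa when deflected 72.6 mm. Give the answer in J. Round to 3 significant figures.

6.16 J

k = Gd⁴/(8D³N_a) = (76.5×10³)(0.95⁴)/(8·5.7³·18) = 2.3365 N/mm
U = ½kδ² = 0.5 × 2.3365 × 72.6² = 6157.6 N·mm = 6.1576 J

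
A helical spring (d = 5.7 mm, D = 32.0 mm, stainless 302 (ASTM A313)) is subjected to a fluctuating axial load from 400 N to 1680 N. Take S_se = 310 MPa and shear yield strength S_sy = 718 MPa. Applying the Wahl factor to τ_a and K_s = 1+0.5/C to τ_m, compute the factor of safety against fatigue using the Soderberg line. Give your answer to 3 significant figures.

C = D/d = 32.0/5.7 = 5.6140; K_W = (4C−1)/(4C−4)+0.615/C = 1.2721; K_s = 1+0.5/C = 1.0891
F_a = (F_max−F_min)/2 = 640 N; F_m = (F_max+F_min)/2 = 1040 N
τ_a = K_W·8F_aD/(πd³) = 1.2721 × 281.61 = 358.23 MPa
τ_m = K_s·8F_mD/(πd³) = 1.0891 × 457.61 = 498.37 MPa
Soderberg: 1/n_f = τ_a/S_se + τ_m/S_sy = 358.23/310 + 498.37/718 = 1.15559 + 0.69411 = 1.8497
n_f = 1/1.8497 = 0.5406

0.541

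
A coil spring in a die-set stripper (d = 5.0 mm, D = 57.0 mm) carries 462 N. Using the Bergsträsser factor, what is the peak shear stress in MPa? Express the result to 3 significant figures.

Spring index C = D/d = 57.0/5.0 = 11.4000
K_B = (4C+2)/(4C−3) = 47.600/42.600 = 1.1174
τ₀ = 8FD/(πd³) = 8·462·57.0/(π·5.0³) = 210672/392.7 = 536.47 MPa
τ_max = K·τ₀ = 1.1174 × 536.47 = 599.44 MPa

599 MPa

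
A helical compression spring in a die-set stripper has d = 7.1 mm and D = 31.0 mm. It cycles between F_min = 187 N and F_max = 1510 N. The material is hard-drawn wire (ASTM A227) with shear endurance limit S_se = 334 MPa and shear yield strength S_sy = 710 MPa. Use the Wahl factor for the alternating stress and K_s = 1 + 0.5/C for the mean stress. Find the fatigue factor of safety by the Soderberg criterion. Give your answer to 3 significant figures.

C = D/d = 31.0/7.1 = 4.3662; K_W = (4C−1)/(4C−4)+0.615/C = 1.3637; K_s = 1+0.5/C = 1.1145
F_a = (F_max−F_min)/2 = 661.5 N; F_m = (F_max+F_min)/2 = 848.5 N
τ_a = K_W·8F_aD/(πd³) = 1.3637 × 145.9 = 198.96 MPa
τ_m = K_s·8F_mD/(πd³) = 1.1145 × 187.15 = 208.58 MPa
Soderberg: 1/n_f = τ_a/S_se + τ_m/S_sy = 198.96/334 + 208.58/710 = 0.59568 + 0.29377 = 0.88945
n_f = 1/0.88945 = 1.124

1.12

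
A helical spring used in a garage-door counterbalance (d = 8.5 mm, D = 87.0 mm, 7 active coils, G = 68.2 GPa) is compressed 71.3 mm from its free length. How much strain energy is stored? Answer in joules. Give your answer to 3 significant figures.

k = Gd⁴/(8D³N_a) = (68.2×10³)(8.5⁴)/(8·87.0³·7) = 9.6542 N/mm
U = ½kδ² = 0.5 × 9.6542 × 71.3² = 24539 N·mm = 24.539 J

24.5 J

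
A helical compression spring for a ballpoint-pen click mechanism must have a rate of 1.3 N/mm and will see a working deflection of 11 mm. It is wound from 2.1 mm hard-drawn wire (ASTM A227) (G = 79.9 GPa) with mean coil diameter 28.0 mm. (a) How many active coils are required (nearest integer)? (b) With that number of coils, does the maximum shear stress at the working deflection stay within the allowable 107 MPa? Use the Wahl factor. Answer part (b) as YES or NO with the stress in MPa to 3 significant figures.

N_a = Gd⁴/(8D³k) = (79.9×10³)(2.1⁴)/(8·28.0³·1.3) = 6.806 → N_a = 7
Actual rate k = Gd⁴/(8D³·7) = 1.264 N/mm
Working load F = kδ = 1.264·11 = 13.904 N
C = 28.0/2.1 = 13.3333; K_W = (4C−1)/(4C−4)+0.615/C = 1.1069
τ_max = K_W·8FD/(πd³) = 1.1069·107.05 = 118.5 MPa
τ_max > 107 MPa → exceeds allowable

(a) 7 coils; (b) NO, τ_max = 118 MPa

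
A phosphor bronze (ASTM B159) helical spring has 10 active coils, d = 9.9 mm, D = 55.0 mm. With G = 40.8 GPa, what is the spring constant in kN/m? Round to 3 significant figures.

29.4 kN/m

k = Gd⁴/(8D³N_a) = (40.8×10³ × 9.9⁴) / (8 × 55.0³ × 10)
  = 3.91923e+08 / 1.331e+07 = 29.446 N/mm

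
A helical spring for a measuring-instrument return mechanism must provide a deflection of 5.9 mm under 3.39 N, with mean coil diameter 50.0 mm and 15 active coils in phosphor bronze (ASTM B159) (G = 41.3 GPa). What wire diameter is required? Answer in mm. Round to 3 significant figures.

Required rate k = F/δ = 3.39/5.9 = 0.57458 N/mm
d = (8D³N_a·k / G)^(1/4) = (8·50.0³·15·0.57458 / (41.3×10³))^0.25
  = (208.68)^0.25 = 3.8008 mm

3.80 mm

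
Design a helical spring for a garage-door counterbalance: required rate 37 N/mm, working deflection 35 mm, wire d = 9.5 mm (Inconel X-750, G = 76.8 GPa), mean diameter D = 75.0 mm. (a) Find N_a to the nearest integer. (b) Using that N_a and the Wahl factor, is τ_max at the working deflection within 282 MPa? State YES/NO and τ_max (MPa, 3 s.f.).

(a) 5 coils; (b) NO, τ_max = 343 MPa

N_a = Gd⁴/(8D³k) = (76.8×10³)(9.5⁴)/(8·75.0³·37) = 5.009 → N_a = 5
Actual rate k = Gd⁴/(8D³·5) = 37.069 N/mm
Working load F = kδ = 37.069·35 = 1297.4 N
C = 75.0/9.5 = 7.8947; K_W = (4C−1)/(4C−4)+0.615/C = 1.1867
τ_max = K_W·8FD/(πd³) = 1.1867·289.01 = 342.96 MPa
τ_max > 282 MPa → exceeds allowable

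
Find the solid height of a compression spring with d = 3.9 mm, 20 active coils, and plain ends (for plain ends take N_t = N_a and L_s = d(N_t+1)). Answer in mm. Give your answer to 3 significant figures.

plain ends: N_t = N_a = 20
L_s = d·(N_t+1) = 3.9 × 21 = 81.9 mm

81.9 mm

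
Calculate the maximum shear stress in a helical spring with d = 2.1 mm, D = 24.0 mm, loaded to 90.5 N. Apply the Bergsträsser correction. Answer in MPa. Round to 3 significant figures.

667 MPa

Spring index C = D/d = 24.0/2.1 = 11.4286
K_B = (4C+2)/(4C−3) = 47.714/42.714 = 1.1171
τ₀ = 8FD/(πd³) = 8·90.5·24.0/(π·2.1³) = 17376/29.094 = 597.23 MPa
τ_max = K·τ₀ = 1.1171 × 597.23 = 667.14 MPa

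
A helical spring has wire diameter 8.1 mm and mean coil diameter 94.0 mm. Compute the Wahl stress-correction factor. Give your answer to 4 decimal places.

C = D/d = 94.0/8.1 = 11.6049
K_W = (4C−1)/(4C−4) + 0.615/C = 45.420/42.420 + 0.0530 = 1.1237

1.1237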